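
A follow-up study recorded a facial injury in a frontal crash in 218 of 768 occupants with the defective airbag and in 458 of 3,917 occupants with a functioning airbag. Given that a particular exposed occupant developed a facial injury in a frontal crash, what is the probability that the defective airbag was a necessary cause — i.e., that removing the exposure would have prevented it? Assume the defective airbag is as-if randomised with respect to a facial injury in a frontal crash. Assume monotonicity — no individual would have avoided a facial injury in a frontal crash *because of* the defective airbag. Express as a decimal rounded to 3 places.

PN ≈ 0.588

p₁ = P(outcome | exposed) = 218/768 = 0.28385
p₀ = P(outcome | unexposed) = 458/3917 = 0.11693
Under exogeneity and monotonicity, PN = (p₁ − p₀) / p₁.
PN = (0.28385 − 0.11693) / 0.28385 = 0.16693 / 0.28385 ≈ 0.5881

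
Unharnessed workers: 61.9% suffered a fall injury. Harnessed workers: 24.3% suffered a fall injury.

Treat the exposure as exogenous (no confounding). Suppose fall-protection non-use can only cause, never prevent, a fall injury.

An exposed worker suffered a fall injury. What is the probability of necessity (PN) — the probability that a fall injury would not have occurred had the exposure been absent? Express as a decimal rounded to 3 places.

PN ≈ 0.607

p₁ = 0.619, p₀ = 0.243.
Under exogeneity and monotonicity, PN = (p₁ − p₀) / p₁.
PN = (0.619 − 0.243) / 0.619 = 0.376 / 0.619 ≈ 0.6074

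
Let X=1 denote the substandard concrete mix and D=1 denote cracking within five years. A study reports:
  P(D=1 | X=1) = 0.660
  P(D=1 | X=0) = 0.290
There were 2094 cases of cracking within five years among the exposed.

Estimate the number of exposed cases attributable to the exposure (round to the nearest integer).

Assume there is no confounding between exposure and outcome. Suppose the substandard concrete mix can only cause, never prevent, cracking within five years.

Let p₁ = 0.66, p₀ = 0.29.
PN = (p₁ − p₀)/p₁ = (0.66 − 0.29) / 0.66 ≈ 0.56061.
Attributable cases ≈ PN × (exposed cases) = 0.56061 × 2094 ≈ 1173.91.

about 1174 cases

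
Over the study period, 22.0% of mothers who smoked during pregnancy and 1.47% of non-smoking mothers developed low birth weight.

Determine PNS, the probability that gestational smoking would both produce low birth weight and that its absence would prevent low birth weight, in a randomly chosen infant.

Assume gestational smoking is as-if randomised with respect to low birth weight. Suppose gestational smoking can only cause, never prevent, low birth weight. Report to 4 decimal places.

p₁ = 0.22, p₀ = 0.0147.
Under exogeneity and monotonicity, PNS = p₁ − p₀.
PNS = 0.22 − 0.0147 = 0.2053

PNS ≈ 0.2053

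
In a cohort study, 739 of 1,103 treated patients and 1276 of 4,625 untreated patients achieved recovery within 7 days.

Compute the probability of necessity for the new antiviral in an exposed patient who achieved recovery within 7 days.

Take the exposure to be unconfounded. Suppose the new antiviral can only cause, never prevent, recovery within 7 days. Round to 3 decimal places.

p₁ = P(outcome | exposed) = 739/1103 = 0.66999
p₀ = P(outcome | unexposed) = 1276/4625 = 0.27589
Under exogeneity and monotonicity, PN = (p₁ − p₀) / p₁.
PN = (0.66999 − 0.27589) / 0.66999 = 0.3941 / 0.66999 ≈ 0.5882

PN ≈ 0.588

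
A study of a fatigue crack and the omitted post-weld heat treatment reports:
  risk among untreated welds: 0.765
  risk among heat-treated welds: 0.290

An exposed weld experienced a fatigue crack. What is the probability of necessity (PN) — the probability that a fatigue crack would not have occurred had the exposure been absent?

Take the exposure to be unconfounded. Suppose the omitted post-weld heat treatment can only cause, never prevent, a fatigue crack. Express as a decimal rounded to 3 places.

PN ≈ 0.621

Let p₁ = 0.765, p₀ = 0.29.
Under exogeneity and monotonicity, PN = (p₁ − p₀) / p₁.
PN = (0.765 − 0.29) / 0.765 = 0.475 / 0.765 ≈ 0.6209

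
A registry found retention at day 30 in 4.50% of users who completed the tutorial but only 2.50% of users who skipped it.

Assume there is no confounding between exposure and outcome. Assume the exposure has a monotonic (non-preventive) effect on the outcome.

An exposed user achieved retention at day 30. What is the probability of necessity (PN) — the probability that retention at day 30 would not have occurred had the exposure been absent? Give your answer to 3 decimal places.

PN ≈ 0.444

p₁ = 0.045, p₀ = 0.025.
Under exogeneity and monotonicity, PN = (p₁ − p₀) / p₁.
PN = (0.045 − 0.025) / 0.045 = 0.02 / 0.045 ≈ 0.4444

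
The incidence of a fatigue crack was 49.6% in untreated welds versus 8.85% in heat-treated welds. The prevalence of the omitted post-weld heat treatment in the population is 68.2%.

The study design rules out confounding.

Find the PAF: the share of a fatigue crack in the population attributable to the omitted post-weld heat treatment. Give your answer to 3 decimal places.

PAF ≈ 0.758

p₁ = 0.496, p₀ = 0.0885.
Overall risk P(Y=1) = π·p₁ + (1−π)·p₀ = 0.682×0.496 + 0.318×0.0885 = 0.36641.
Under exogeneity, PAF = [P(Y=1) − p₀] / P(Y=1).
PAF = (0.36641 − 0.0885) / 0.36641 ≈ 0.7585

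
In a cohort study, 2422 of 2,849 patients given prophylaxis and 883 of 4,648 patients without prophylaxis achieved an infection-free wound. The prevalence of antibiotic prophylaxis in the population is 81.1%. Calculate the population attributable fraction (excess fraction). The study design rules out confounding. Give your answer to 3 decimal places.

p₁ = P(outcome | exposed) = 2422/2849 = 0.85012
p₀ = P(outcome | unexposed) = 883/4648 = 0.18997
Overall risk P(Y=1) = π·p₁ + (1−π)·p₀ = 0.811×0.85012 + 0.189×0.18997 = 0.72535.
Under exogeneity, PAF = [P(Y=1) − p₀] / P(Y=1).
PAF = (0.72535 − 0.18997) / 0.72535 ≈ 0.7381

PAF ≈ 0.738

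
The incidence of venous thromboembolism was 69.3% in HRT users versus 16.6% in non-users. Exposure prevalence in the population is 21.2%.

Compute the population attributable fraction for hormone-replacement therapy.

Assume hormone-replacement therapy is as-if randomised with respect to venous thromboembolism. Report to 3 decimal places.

PAF ≈ 0.402

p₁ = 0.693, p₀ = 0.166.
Overall risk P(Y=1) = π·p₁ + (1−π)·p₀ = 0.212×0.693 + 0.788×0.166 = 0.27772.
Under exogeneity, PAF = [P(Y=1) − p₀] / P(Y=1).
PAF = (0.27772 − 0.166) / 0.27772 ≈ 0.4023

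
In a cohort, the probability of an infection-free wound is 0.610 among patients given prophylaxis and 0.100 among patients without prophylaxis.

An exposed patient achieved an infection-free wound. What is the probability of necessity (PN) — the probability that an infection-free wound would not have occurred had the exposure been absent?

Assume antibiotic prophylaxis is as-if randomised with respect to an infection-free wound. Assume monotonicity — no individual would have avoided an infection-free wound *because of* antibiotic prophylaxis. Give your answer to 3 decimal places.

PN ≈ 0.836

Let p₁ = 0.61, p₀ = 0.1.
Under exogeneity and monotonicity, PN = (p₁ − p₀) / p₁.
PN = (0.61 − 0.1) / 0.61 = 0.51 / 0.61 ≈ 0.8361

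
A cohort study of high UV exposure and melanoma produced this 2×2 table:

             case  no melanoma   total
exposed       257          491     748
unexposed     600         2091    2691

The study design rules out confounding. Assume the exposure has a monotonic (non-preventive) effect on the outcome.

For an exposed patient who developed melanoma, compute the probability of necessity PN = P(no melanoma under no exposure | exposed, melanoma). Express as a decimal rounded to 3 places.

p₁ = P(outcome | exposed) = 257/748 = 0.34358
p₀ = P(outcome | unexposed) = 600/2691 = 0.22297
Under exogeneity and monotonicity, PN = (p₁ − p₀) / p₁.
PN = (0.34358 − 0.22297) / 0.34358 = 0.12062 / 0.34358 ≈ 0.3511

PN ≈ 0.351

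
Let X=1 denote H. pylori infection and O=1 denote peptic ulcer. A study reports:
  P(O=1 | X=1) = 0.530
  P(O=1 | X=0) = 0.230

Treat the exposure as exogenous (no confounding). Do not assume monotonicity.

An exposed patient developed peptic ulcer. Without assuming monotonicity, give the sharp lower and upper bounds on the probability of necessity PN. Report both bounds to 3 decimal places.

0.566 ≤ PN ≤ 1.000

Let p₁ = 0.53, p₀ = 0.23.
Under exogeneity alone the bounds on PN are max{0,(p₁−p₀)/p₁} ≤ PN ≤ min{1,(1−p₀)/p₁}.
  lower = (p₁ − p₀)/p₁ = 0.3 / 0.53 ≈ 0.5660
  upper = min{1, (1 − p₀)/p₁} = 0.77 / 0.53 ≈ 1.4528 → capped at 1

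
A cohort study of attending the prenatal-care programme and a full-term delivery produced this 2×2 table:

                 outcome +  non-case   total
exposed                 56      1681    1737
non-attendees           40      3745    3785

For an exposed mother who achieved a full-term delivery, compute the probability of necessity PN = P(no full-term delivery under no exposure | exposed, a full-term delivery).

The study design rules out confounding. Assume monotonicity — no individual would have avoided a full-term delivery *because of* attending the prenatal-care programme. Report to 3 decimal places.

PN ≈ 0.672

p₁ = P(outcome | exposed) = 56/1737 = 0.032239
p₀ = P(outcome | unexposed) = 40/3785 = 0.010568
Under exogeneity and monotonicity, PN = (p₁ − p₀)/p₁.
PN = (0.032239 − 0.010568) / 0.032239 ≈ 0.6722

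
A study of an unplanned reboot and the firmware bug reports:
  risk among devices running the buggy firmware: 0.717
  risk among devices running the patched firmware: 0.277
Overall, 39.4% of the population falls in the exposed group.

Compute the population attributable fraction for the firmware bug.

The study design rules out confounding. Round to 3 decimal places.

Let p₁ = 0.717, p₀ = 0.277.
Overall risk P(Y=1) = π·p₁ + (1−π)·p₀ = 0.394×0.717 + 0.606×0.277 = 0.45036.
Under exogeneity, PAF = [P(Y=1) − p₀] / P(Y=1).
PAF = (0.45036 − 0.277) / 0.45036 ≈ 0.3849

PAF ≈ 0.385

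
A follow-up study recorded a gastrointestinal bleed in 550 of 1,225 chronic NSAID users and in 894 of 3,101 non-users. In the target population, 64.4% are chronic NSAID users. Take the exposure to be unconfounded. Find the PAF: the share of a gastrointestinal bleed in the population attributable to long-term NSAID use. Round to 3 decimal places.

PAF ≈ 0.264

p₁ = P(outcome | exposed) = 550/1225 = 0.44898
p₀ = P(outcome | unexposed) = 894/3101 = 0.28829
Overall risk P(Y=1) = π·p₁ + (1−π)·p₀ = 0.644×0.44898 + 0.356×0.28829 = 0.39178.
Under exogeneity, PAF = [P(Y=1) − p₀] / P(Y=1).
PAF = (0.39178 − 0.28829) / 0.39178 ≈ 0.2641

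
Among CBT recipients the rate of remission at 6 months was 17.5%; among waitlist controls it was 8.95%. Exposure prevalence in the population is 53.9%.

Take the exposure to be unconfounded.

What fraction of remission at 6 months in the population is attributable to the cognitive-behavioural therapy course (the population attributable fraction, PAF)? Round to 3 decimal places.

p₁ = 0.175, p₀ = 0.0895.
Overall risk P(Y=1) = π·p₁ + (1−π)·p₀ = 0.539×0.175 + 0.461×0.0895 = 0.13558.
Under exogeneity, PAF = [P(Y=1) − p₀] / P(Y=1).
PAF = (0.13558 − 0.0895) / 0.13558 ≈ 0.3399

PAF ≈ 0.340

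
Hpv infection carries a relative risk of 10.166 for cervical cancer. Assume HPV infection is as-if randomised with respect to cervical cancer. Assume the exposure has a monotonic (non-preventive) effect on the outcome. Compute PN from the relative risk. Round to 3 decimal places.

PN ≈ 0.902

Under exogeneity and monotonicity, PN = (RR − 1) / RR = 1 − 1/RR.
PN = (10.166 − 1) / 10.166 = 9.166 / 10.166 ≈ 0.9016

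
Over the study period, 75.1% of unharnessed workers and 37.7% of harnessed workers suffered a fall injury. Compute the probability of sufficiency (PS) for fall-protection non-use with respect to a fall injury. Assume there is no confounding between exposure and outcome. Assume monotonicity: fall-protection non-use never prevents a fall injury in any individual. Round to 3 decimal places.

PS ≈ 0.600

p₁ = 0.751, p₀ = 0.377.
Under exogeneity and monotonicity, PS = (p₁ − p₀) / (1 − p₀).
PS = (0.751 − 0.377) / (1 − 0.377) = 0.374 / 0.623 ≈ 0.6003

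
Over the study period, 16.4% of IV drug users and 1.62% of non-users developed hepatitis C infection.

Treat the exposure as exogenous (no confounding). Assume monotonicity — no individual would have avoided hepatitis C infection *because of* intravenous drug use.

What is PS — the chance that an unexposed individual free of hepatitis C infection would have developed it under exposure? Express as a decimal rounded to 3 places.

PS ≈ 0.150

p₁ = 0.164, p₀ = 0.0162.
Under exogeneity and monotonicity, PS = (p₁ − p₀) / (1 − p₀).
PS = (0.164 − 0.0162) / (1 − 0.0162) = 0.1478 / 0.9838 ≈ 0.1502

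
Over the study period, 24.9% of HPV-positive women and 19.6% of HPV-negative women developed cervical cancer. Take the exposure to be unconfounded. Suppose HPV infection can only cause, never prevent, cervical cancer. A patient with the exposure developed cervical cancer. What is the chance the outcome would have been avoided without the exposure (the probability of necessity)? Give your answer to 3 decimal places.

PN ≈ 0.213

p₁ = 0.249, p₀ = 0.196.
Under exogeneity and monotonicity, PN = (p₁ − p₀) / p₁.
PN = (0.249 − 0.196) / 0.249 = 0.053 / 0.249 ≈ 0.2129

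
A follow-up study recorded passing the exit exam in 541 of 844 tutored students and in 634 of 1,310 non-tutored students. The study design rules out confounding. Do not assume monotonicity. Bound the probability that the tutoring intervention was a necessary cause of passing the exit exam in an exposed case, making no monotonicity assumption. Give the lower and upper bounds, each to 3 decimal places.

p₁ = P(outcome | exposed) = 541/844 = 0.641
p₀ = P(outcome | unexposed) = 634/1310 = 0.48397
Under exogeneity alone the bounds on PN are max{0,(p₁−p₀)/p₁} ≤ PN ≤ min{1,(1−p₀)/p₁}.
  lower = (p₁ − p₀)/p₁ = 0.15703 / 0.641 ≈ 0.2450
  upper = min{1, (1 − p₀)/p₁} = 0.51603 / 0.641 ≈ 0.8050

0.245 ≤ PN ≤ 0.805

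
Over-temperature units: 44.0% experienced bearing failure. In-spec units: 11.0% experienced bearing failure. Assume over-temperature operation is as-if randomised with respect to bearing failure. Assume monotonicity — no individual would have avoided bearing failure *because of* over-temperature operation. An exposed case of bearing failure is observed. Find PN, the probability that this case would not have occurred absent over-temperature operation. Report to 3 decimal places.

PN ≈ 0.750

p₁ = 0.44, p₀ = 0.11.
Under exogeneity and monotonicity, PN = (p₁ − p₀) / p₁.
PN = (0.44 − 0.11) / 0.44 = 0.33 / 0.44 ≈ 0.7500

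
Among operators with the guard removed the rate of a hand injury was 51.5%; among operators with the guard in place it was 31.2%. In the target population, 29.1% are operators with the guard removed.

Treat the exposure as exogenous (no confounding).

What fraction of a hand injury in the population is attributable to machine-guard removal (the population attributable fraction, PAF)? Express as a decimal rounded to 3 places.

PAF ≈ 0.159

p₁ = 0.515, p₀ = 0.312.
Overall risk P(Y=1) = π·p₁ + (1−π)·p₀ = 0.291×0.515 + 0.709×0.312 = 0.37107.
Under exogeneity, PAF = [P(Y=1) − p₀] / P(Y=1).
PAF = (0.37107 − 0.312) / 0.37107 ≈ 0.1592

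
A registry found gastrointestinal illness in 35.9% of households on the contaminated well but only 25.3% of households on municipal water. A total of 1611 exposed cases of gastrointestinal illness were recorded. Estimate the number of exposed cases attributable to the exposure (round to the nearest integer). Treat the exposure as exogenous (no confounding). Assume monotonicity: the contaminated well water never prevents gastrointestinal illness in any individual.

about 476 cases

p₁ = 0.359, p₀ = 0.253.
PN = (p₁ − p₀)/p₁ = (0.359 − 0.253) / 0.359 ≈ 0.29526.
Attributable cases ≈ PN × (exposed cases) = 0.29526 × 1611 ≈ 475.67.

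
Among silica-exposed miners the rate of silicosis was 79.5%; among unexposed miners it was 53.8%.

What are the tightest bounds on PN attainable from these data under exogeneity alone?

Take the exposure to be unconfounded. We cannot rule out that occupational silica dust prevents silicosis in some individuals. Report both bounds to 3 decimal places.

p₁ = 0.795, p₀ = 0.538.
Under exogeneity alone the bounds on PN are max{0,(p₁−p₀)/p₁} ≤ PN ≤ min{1,(1−p₀)/p₁}.
  lower = (p₁ − p₀)/p₁ = 0.257 / 0.795 ≈ 0.3233
  upper = min{1, (1 − p₀)/p₁} = 0.462 / 0.795 ≈ 0.5811

0.323 ≤ PN ≤ 0.581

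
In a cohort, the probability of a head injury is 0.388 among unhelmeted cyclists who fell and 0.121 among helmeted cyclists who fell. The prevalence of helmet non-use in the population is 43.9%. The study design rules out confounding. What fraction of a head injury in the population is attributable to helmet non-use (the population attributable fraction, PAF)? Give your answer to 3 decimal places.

PAF ≈ 0.492

Let p₁ = 0.388, p₀ = 0.121.
Overall risk P(Y=1) = π·p₁ + (1−π)·p₀ = 0.439×0.388 + 0.561×0.121 = 0.23821.
Under exogeneity, PAF = [P(Y=1) − p₀] / P(Y=1).
PAF = (0.23821 − 0.121) / 0.23821 ≈ 0.4921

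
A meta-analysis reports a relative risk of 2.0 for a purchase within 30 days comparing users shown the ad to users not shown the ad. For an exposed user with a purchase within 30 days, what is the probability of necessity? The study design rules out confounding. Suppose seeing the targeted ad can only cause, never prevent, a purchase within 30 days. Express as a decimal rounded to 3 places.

Under exogeneity and monotonicity, PN = (RR − 1) / RR = 1 − 1/RR.
PN = (2.0 − 1) / 2.0 = 1 / 2.0 ≈ 0.5000

PN ≈ 0.500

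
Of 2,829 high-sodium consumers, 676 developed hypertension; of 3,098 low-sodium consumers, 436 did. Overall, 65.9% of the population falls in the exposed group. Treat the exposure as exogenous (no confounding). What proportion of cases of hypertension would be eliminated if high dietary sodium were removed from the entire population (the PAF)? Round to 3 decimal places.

PAF ≈ 0.315

p₁ = P(outcome | exposed) = 676/2829 = 0.23895
p₀ = P(outcome | unexposed) = 436/3098 = 0.14074
Overall risk P(Y=1) = π·p₁ + (1−π)·p₀ = 0.659×0.23895 + 0.341×0.14074 = 0.20546.
Under exogeneity, PAF = [P(Y=1) − p₀] / P(Y=1).
PAF = (0.20546 − 0.14074) / 0.20546 ≈ 0.3150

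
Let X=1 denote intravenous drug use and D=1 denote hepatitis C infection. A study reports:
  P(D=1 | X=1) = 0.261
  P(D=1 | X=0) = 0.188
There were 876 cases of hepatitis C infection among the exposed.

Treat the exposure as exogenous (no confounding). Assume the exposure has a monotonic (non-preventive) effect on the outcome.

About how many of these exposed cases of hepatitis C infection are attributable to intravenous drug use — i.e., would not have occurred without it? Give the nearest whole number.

about 245 cases

Let p₁ = 0.261, p₀ = 0.188.
PN = (p₁ − p₀)/p₁ = (0.261 − 0.188) / 0.261 ≈ 0.27969.
Attributable cases ≈ PN × (exposed cases) = 0.27969 × 876 ≈ 245.01.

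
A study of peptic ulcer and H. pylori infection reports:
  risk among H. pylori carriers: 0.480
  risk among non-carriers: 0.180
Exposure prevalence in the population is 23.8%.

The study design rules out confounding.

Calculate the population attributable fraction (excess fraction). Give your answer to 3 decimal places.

Let p₁ = 0.48, p₀ = 0.18.
Overall risk P(Y=1) = π·p₁ + (1−π)·p₀ = 0.238×0.48 + 0.762×0.18 = 0.2514.
Under exogeneity, PAF = [P(Y=1) − p₀] / P(Y=1).
PAF = (0.2514 − 0.18) / 0.2514 ≈ 0.2840

PAF ≈ 0.284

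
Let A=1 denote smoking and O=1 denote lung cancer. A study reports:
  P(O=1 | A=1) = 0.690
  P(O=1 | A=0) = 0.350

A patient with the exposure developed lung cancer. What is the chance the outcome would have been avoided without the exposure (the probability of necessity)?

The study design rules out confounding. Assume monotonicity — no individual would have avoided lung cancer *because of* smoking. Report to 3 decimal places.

PN ≈ 0.493

Let p₁ = 0.69, p₀ = 0.35.
Under exogeneity and monotonicity, PN = (p₁ − p₀) / p₁.
PN = (0.69 − 0.35) / 0.69 = 0.34 / 0.69 ≈ 0.4928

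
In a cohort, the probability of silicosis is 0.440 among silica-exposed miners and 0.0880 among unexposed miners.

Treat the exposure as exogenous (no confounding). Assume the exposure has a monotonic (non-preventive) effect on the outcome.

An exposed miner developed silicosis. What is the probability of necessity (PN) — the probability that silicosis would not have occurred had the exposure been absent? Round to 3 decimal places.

Let p₁ = 0.44, p₀ = 0.088.
Under exogeneity and monotonicity, PN = (p₁ − p₀) / p₁.
PN = (0.44 − 0.088) / 0.44 = 0.352 / 0.44 ≈ 0.8000

PN ≈ 0.800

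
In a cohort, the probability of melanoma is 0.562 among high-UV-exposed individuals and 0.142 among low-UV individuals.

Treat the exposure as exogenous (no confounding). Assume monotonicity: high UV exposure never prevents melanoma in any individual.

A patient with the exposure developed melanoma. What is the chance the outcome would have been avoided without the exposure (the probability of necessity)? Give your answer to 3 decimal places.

Let p₁ = 0.562, p₀ = 0.142.
Under exogeneity and monotonicity, PN = (p₁ − p₀) / p₁.
PN = (0.562 − 0.142) / 0.562 = 0.42 / 0.562 ≈ 0.7473

PN ≈ 0.747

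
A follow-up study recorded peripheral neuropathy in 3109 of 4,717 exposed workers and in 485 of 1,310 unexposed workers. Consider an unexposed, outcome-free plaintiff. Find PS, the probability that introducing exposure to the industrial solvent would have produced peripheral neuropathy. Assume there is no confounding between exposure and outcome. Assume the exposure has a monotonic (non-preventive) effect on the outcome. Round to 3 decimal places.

PS ≈ 0.459

p₁ = P(outcome | exposed) = 3109/4717 = 0.65911
p₀ = P(outcome | unexposed) = 485/1310 = 0.37023
Under exogeneity and monotonicity, PS = (p₁ − p₀) / (1 − p₀).
PS = (0.65911 − 0.37023) / (1 − 0.37023) = 0.28888 / 0.62977 ≈ 0.4587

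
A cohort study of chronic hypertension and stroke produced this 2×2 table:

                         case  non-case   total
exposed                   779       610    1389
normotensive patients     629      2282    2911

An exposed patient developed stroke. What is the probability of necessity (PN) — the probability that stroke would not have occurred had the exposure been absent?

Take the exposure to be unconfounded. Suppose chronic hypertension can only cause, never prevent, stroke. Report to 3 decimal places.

PN ≈ 0.615

p₁ = P(outcome | exposed) = 779/1389 = 0.56084
p₀ = P(outcome | unexposed) = 629/2911 = 0.21608
Under exogeneity and monotonicity, PN = (p₁ − p₀)/p₁.
PN = (0.56084 − 0.21608) / 0.56084 ≈ 0.6147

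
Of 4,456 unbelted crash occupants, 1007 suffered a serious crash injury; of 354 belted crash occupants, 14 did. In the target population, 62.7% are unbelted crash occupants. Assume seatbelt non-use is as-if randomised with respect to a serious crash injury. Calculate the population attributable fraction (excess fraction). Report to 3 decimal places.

PAF ≈ 0.747

p₁ = P(outcome | exposed) = 1007/4456 = 0.22599
p₀ = P(outcome | unexposed) = 14/354 = 0.039548
Overall risk P(Y=1) = π·p₁ + (1−π)·p₀ = 0.627×0.22599 + 0.373×0.039548 = 0.15645.
Under exogeneity, PAF = [P(Y=1) − p₀] / P(Y=1).
PAF = (0.15645 − 0.039548) / 0.15645 ≈ 0.7472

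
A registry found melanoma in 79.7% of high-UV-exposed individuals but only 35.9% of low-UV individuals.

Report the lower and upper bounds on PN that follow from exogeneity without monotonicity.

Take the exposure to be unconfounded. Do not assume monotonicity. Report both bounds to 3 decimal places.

p₁ = 0.797, p₀ = 0.359.
Under exogeneity alone the bounds on PN are max{0,(p₁−p₀)/p₁} ≤ PN ≤ min{1,(1−p₀)/p₁}.
  lower = (p₁ − p₀)/p₁ = 0.438 / 0.797 ≈ 0.5496
  upper = min{1, (1 − p₀)/p₁} = 0.641 / 0.797 ≈ 0.8043

0.550 ≤ PN ≤ 0.804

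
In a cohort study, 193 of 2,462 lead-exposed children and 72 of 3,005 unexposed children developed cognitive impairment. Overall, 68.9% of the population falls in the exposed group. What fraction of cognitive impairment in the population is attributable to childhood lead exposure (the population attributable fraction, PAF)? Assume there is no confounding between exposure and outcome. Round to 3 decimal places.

p₁ = P(outcome | exposed) = 193/2462 = 0.078392
p₀ = P(outcome | unexposed) = 72/3005 = 0.02396
Overall risk P(Y=1) = π·p₁ + (1−π)·p₀ = 0.689×0.078392 + 0.311×0.02396 = 0.061463.
Under exogeneity, PAF = [P(Y=1) − p₀] / P(Y=1).
PAF = (0.061463 − 0.02396) / 0.061463 ≈ 0.6102

PAF ≈ 0.610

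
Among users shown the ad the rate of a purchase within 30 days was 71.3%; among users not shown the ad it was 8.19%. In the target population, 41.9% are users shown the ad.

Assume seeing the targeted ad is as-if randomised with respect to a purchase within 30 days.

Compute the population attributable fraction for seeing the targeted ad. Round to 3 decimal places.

p₁ = 0.713, p₀ = 0.0819.
Overall risk P(Y=1) = π·p₁ + (1−π)·p₀ = 0.419×0.713 + 0.581×0.0819 = 0.34633.
Under exogeneity, PAF = [P(Y=1) − p₀] / P(Y=1).
PAF = (0.34633 − 0.0819) / 0.34633 ≈ 0.7635

PAF ≈ 0.764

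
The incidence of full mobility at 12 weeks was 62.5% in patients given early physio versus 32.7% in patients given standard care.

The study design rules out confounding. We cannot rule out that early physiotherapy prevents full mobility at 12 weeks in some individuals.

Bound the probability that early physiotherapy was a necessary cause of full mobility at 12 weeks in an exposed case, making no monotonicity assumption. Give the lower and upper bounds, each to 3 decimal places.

p₁ = 0.625, p₀ = 0.327.
Under exogeneity alone the bounds on PN are max{0,(p₁−p₀)/p₁} ≤ PN ≤ min{1,(1−p₀)/p₁}.
  lower = (p₁ − p₀)/p₁ = 0.298 / 0.625 ≈ 0.4768
  upper = min{1, (1 − p₀)/p₁} = 0.673 / 0.625 ≈ 1.0768 → capped at 1

0.477 ≤ PN ≤ 1.000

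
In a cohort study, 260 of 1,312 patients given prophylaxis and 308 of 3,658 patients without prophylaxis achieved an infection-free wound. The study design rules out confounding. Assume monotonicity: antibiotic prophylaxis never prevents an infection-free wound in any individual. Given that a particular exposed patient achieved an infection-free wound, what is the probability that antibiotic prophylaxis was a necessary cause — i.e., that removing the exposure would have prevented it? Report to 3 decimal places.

PN ≈ 0.575

p₁ = P(outcome | exposed) = 260/1312 = 0.19817
p₀ = P(outcome | unexposed) = 308/3658 = 0.084199
Under exogeneity and monotonicity, PN = (p₁ − p₀) / p₁.
PN = (0.19817 − 0.084199) / 0.19817 = 0.11397 / 0.19817 ≈ 0.5751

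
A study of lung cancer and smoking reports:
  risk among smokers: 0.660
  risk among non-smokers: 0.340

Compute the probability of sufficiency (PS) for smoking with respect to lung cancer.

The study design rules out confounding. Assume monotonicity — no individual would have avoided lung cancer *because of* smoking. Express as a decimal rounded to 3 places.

Let p₁ = 0.66, p₀ = 0.34.
Under exogeneity and monotonicity, PS = (p₁ − p₀) / (1 − p₀).
PS = (0.66 − 0.34) / (1 − 0.34) = 0.32 / 0.66 ≈ 0.4848

PS ≈ 0.485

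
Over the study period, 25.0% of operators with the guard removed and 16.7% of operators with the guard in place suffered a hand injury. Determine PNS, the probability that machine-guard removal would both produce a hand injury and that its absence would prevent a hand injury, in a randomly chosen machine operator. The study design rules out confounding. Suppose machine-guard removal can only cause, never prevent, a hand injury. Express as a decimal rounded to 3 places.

p₁ = 0.25, p₀ = 0.167.
Under exogeneity and monotonicity, PNS = p₁ − p₀.
PNS = 0.25 − 0.167 = 0.083

PNS ≈ 0.083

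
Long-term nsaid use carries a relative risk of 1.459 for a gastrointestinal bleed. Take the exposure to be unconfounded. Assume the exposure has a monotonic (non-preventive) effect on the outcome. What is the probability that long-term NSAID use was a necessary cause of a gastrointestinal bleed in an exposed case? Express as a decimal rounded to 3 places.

PN ≈ 0.315

Under exogeneity and monotonicity, PN = (RR − 1) / RR = 1 − 1/RR.
PN = (1.459 − 1) / 1.459 = 0.459 / 1.459 ≈ 0.3146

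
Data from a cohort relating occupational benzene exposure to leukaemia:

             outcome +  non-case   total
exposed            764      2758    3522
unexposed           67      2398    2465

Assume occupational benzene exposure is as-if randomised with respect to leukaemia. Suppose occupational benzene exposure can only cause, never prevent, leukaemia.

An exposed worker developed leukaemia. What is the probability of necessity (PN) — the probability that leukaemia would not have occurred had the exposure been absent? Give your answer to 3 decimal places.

p₁ = P(outcome | exposed) = 764/3522 = 0.21692
p₀ = P(outcome | unexposed) = 67/2465 = 0.027181
Under exogeneity and monotonicity, PN = (p₁ − p₀)/p₁.
PN = (0.21692 − 0.027181) / 0.21692 ≈ 0.8747

PN ≈ 0.875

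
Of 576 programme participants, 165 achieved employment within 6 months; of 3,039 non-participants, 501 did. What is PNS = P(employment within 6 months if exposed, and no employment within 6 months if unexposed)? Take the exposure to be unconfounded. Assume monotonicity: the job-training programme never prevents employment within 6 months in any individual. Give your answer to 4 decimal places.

p₁ = P(outcome | exposed) = 165/576 = 0.28646
p₀ = P(outcome | unexposed) = 501/3039 = 0.16486
Under exogeneity and monotonicity, PNS = p₁ − p₀.
PNS = 0.28646 − 0.16486 = 0.1216

PNS ≈ 0.1216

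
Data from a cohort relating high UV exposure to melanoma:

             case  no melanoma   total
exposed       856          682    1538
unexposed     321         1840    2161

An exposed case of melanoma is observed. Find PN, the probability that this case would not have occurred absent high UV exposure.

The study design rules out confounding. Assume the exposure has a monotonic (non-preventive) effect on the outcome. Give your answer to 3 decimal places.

PN ≈ 0.733

p₁ = P(outcome | exposed) = 856/1538 = 0.55657
p₀ = P(outcome | unexposed) = 321/2161 = 0.14854
Under exogeneity and monotonicity, PN = (p₁ − p₀)/p₁.
PN = (0.55657 − 0.14854) / 0.55657 ≈ 0.7331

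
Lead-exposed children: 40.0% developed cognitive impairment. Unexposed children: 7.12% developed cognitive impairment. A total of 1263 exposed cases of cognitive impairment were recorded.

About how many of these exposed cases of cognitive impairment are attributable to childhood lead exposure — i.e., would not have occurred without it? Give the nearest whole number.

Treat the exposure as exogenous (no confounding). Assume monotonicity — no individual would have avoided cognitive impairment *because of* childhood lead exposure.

p₁ = 0.4, p₀ = 0.0712.
PN = (p₁ − p₀)/p₁ = (0.4 − 0.0712) / 0.4 ≈ 0.82200.
Attributable cases ≈ PN × (exposed cases) = 0.82200 × 1263 ≈ 1038.19.

about 1038 cases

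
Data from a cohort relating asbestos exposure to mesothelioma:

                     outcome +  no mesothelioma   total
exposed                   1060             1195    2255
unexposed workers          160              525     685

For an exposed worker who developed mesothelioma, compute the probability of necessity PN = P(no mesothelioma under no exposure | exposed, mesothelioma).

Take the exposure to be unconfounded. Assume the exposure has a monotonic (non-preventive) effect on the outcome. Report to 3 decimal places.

p₁ = P(outcome | exposed) = 1060/2255 = 0.47007
p₀ = P(outcome | unexposed) = 160/685 = 0.23358
Under exogeneity and monotonicity, PN = (p₁ − p₀)/p₁.
PN = (0.47007 − 0.23358) / 0.47007 ≈ 0.5031

PN ≈ 0.503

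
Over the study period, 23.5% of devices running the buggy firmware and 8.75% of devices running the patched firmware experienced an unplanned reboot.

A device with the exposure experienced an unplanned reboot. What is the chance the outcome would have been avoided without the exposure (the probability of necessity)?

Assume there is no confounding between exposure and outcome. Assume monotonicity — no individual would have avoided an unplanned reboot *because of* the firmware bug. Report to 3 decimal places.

p₁ = 0.235, p₀ = 0.0875.
Under exogeneity and monotonicity, PN = (p₁ − p₀) / p₁.
PN = (0.235 − 0.0875) / 0.235 = 0.1475 / 0.235 ≈ 0.6277

PN ≈ 0.628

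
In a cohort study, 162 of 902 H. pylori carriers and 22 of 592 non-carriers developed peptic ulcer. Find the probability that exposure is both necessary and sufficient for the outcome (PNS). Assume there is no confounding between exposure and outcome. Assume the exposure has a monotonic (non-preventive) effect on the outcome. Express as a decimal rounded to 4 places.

p₁ = P(outcome | exposed) = 162/902 = 0.1796
p₀ = P(outcome | unexposed) = 22/592 = 0.037162
Under exogeneity and monotonicity, PNS = p₁ − p₀.
PNS = 0.1796 − 0.037162 = 0.14244

PNS ≈ 0.1424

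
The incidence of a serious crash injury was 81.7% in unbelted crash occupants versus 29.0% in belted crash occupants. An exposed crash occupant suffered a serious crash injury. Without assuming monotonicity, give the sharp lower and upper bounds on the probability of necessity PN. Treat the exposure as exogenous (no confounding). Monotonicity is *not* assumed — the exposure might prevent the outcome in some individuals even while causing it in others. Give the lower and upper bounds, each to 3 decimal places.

p₁ = 0.817, p₀ = 0.29.
Under exogeneity alone the bounds on PN are max{0,(p₁−p₀)/p₁} ≤ PN ≤ min{1,(1−p₀)/p₁}.
  lower = (p₁ − p₀)/p₁ = 0.527 / 0.817 ≈ 0.6450
  upper = min{1, (1 − p₀)/p₁} = 0.71 / 0.817 ≈ 0.8690

0.645 ≤ PN ≤ 0.869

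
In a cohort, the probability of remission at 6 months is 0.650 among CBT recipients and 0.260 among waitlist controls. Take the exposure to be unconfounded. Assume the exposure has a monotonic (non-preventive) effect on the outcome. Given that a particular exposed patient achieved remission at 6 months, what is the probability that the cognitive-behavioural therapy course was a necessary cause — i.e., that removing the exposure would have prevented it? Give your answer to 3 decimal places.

PN ≈ 0.600

Let p₁ = 0.65, p₀ = 0.26.
Under exogeneity and monotonicity, PN = (p₁ − p₀) / p₁.
PN = (0.65 − 0.26) / 0.65 = 0.39 / 0.65 ≈ 0.6000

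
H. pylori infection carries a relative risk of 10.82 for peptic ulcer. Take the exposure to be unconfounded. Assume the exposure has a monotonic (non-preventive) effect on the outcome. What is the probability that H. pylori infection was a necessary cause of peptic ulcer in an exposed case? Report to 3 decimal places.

Under exogeneity and monotonicity, PN = (RR − 1) / RR = 1 − 1/RR.
PN = (10.82 − 1) / 10.82 = 9.82 / 10.82 ≈ 0.9076

PN ≈ 0.908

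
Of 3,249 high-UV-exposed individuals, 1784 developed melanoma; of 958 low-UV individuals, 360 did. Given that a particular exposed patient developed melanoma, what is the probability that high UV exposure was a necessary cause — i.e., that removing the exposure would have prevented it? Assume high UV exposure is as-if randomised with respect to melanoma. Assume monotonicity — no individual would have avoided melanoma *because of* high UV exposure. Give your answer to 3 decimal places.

PN ≈ 0.316

p₁ = P(outcome | exposed) = 1784/3249 = 0.54909
p₀ = P(outcome | unexposed) = 360/958 = 0.37578
Under exogeneity and monotonicity, PN = (p₁ − p₀) / p₁.
PN = (0.54909 − 0.37578) / 0.54909 = 0.17331 / 0.54909 ≈ 0.3156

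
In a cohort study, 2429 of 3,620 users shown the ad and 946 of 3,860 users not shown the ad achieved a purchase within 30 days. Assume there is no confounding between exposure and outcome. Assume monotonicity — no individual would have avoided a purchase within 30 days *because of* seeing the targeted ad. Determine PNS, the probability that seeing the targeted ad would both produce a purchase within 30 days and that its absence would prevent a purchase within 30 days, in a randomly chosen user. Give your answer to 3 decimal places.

PNS ≈ 0.426

p₁ = P(outcome | exposed) = 2429/3620 = 0.67099
p₀ = P(outcome | unexposed) = 946/3860 = 0.24508
Under exogeneity and monotonicity, PNS = p₁ − p₀.
PNS = 0.67099 − 0.24508 = 0.42592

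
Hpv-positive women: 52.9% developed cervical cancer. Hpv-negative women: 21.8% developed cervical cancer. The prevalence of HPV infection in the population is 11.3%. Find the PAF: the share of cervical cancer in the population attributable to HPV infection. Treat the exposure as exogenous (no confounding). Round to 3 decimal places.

PAF ≈ 0.139

p₁ = 0.529, p₀ = 0.218.
Overall risk P(Y=1) = π·p₁ + (1−π)·p₀ = 0.113×0.529 + 0.887×0.218 = 0.25314.
Under exogeneity, PAF = [P(Y=1) − p₀] / P(Y=1).
PAF = (0.25314 − 0.218) / 0.25314 ≈ 0.1388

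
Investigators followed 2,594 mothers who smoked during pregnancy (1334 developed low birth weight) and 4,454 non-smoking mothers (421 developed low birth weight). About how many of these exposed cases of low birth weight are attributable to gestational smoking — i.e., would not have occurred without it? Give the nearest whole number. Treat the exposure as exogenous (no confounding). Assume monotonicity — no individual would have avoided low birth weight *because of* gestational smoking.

about 1089 cases

p₁ = P(outcome | exposed) = 1334/2594 = 0.51426
p₀ = P(outcome | unexposed) = 421/4454 = 0.094522
PN = (p₁ − p₀)/p₁ = (0.51426 − 0.094522) / 0.51426 ≈ 0.81620.
Attributable cases ≈ PN × (exposed cases) = 0.81620 × 1334 ≈ 1088.81.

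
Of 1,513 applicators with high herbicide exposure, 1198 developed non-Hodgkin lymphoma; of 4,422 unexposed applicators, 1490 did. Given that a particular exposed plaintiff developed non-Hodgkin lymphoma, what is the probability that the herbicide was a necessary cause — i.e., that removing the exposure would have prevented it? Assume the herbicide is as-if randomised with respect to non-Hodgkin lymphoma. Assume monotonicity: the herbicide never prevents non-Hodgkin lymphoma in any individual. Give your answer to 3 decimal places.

p₁ = P(outcome | exposed) = 1198/1513 = 0.7918
p₀ = P(outcome | unexposed) = 1490/4422 = 0.33695
Under exogeneity and monotonicity, PN = (p₁ − p₀) / p₁.
PN = (0.7918 − 0.33695) / 0.7918 = 0.45485 / 0.7918 ≈ 0.5745

PN ≈ 0.574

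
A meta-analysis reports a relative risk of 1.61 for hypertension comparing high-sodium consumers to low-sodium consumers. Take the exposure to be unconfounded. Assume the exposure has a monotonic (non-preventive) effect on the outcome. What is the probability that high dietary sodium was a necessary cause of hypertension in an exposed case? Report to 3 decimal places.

PN ≈ 0.379

Under exogeneity and monotonicity, PN = (RR − 1) / RR = 1 − 1/RR.
PN = (1.61 − 1) / 1.61 = 0.61 / 1.61 ≈ 0.3789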